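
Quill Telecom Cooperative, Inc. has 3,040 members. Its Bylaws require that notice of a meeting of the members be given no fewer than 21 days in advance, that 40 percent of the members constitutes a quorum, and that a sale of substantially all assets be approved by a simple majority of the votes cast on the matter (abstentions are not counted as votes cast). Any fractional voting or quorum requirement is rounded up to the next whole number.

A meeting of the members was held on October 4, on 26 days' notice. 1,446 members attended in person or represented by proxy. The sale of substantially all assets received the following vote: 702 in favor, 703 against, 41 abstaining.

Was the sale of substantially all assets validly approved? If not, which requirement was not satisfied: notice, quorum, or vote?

Invalid — vote requirement not satisfied.

Notice: 26 days given; 21 required. Satisfied.
Quorum: 40% of 3,040 = 1,216; 1,446 present. Satisfied.
Vote: requires a majority of the votes cast (1,446 − 41 abstaining = 1,405); a majority of 1405 is 703, so 703 needed; 702 in favor. Not satisfied.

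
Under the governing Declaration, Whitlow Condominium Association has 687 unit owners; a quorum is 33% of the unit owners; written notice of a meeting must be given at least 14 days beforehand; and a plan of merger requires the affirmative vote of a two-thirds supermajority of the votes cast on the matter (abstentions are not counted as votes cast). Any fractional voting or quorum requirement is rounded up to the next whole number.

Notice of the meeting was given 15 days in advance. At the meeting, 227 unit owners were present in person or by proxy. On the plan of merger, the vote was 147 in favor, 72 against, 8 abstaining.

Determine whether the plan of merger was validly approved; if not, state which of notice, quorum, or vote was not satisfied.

Notice: 15 days given; 14 required. Satisfied.
Quorum: 33% of 687 = 226.71, rounded up to 227; 227 present. Satisfied.
Vote: requires two-thirds of the votes cast (227 − 8 abstaining = 219); 2/3 of 219 = 146, so 146 needed; 147 in favor. Satisfied.

Valid — all requirements satisfied.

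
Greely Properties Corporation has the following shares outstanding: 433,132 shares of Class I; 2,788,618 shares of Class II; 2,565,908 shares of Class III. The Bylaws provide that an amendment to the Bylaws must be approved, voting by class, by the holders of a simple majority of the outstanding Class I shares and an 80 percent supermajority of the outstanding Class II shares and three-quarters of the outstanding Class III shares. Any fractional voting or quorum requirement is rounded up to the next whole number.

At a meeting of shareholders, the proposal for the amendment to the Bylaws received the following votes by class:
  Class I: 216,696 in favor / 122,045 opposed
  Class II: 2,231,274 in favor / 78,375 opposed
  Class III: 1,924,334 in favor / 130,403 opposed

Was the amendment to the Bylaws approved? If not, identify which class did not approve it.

Not approved — the Class III shares did not give the required vote.

Class I: a majority of 433132 is 216567; 216,567 required, 216,696 in favor — approved.
Class II: 4/5 of 2788618 = 2230894.40, rounded up to 2230895; 2,230,895 required, 2,231,274 in favor — approved.
Class III: 3/4 of 2565908 = 1924431; 1,924,431 required, 1,924,334 in favor — not approved.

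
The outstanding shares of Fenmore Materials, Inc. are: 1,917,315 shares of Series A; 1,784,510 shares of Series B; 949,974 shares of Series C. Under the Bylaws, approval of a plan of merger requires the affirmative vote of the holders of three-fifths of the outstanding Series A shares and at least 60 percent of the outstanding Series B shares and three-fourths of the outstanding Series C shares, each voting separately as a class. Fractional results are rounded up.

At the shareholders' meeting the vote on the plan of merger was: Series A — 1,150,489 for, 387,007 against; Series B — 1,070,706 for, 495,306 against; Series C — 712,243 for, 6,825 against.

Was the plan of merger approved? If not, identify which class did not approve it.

Series A: 3/5 of 1917315 = 1150389; 1,150,389 required, 1,150,489 in favor — approved.
Series B: 3/5 of 1784510 = 1070706; 1,070,706 required, 1,070,706 in favor — approved.
Series C: 3/4 of 949974 = 712480.50, rounded up to 712481; 712,481 required, 712,243 in favor — not approved.

Not approved — the Series C shares did not give the required vote.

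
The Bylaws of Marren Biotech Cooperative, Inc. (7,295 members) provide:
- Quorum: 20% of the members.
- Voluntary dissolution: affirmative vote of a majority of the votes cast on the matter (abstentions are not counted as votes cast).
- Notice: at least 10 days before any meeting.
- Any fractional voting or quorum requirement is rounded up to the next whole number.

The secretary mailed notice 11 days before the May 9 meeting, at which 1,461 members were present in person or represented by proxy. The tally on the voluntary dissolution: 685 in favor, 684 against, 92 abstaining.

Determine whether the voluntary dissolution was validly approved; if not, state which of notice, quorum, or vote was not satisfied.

Notice: 11 days given; 10 required. Satisfied.
Quorum: 20% of 7,295 = 1,459; 1,461 present. Satisfied.
Vote: requires a majority of the votes cast (1,461 − 92 abstaining = 1,369); a majority of 1369 is 685, so 685 needed; 685 in favor. Satisfied.

Valid — all requirements satisfied.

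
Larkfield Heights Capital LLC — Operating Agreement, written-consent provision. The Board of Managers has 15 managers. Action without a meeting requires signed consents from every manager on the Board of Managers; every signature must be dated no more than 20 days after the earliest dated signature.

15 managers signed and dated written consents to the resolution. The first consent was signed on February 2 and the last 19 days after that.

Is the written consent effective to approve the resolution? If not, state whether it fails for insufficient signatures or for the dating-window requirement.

Signatures required: the unanimous vote of 15 — unanimous means all 15, so 15 needed; 15 signed. Sufficient.
Dating window: the latest signature is 19 days after the earliest; the limit is 20 days. Within the window.

Effective — both the signature and dating-window requirements are satisfied.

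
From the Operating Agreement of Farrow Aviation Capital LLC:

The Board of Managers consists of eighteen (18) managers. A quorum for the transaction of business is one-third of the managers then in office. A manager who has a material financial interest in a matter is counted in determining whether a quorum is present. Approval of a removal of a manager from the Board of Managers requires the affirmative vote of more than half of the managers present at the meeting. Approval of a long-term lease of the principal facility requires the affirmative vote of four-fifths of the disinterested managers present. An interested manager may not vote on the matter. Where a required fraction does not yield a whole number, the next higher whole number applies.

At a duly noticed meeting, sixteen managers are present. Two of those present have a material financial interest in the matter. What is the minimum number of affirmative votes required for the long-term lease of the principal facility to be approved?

The long-term lease of the principal facility requires four-fifths of the disinterested managers present (16 − 2 = 14).
4/5 of 14 = 11.20, rounded up to 12.

12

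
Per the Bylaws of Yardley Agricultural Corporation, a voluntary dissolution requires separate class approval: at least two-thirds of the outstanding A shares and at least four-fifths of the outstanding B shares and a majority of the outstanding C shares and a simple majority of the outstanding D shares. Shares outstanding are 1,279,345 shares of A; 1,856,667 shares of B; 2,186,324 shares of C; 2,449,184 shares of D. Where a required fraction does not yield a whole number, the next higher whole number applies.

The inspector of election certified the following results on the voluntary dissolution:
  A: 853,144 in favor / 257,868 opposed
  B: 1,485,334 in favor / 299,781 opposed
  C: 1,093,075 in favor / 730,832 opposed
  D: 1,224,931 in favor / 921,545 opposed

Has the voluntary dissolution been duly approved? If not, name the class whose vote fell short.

Not approved — the C shares did not give the required vote.

A: 2/3 of 1279345 = 852896.67, rounded up to 852897; 852,897 required, 853,144 in favor — approved.
B: 4/5 of 1856667 = 1485333.60, rounded up to 1485334; 1,485,334 required, 1,485,334 in favor — approved.
C: a majority of 2186324 is 1093163; 1,093,163 required, 1,093,075 in favor — not approved.
D: a majority of 2449184 is 1224593; 1,224,593 required, 1,224,931 in favor — approved.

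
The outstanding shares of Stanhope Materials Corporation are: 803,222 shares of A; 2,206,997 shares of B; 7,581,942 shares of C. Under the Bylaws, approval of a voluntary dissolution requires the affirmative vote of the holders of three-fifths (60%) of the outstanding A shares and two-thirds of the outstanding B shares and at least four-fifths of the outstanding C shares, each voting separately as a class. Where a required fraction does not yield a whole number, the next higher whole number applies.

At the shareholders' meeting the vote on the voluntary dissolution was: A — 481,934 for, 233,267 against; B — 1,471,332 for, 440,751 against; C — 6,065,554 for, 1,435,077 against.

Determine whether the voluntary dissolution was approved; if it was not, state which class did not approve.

A: 3/5 of 803222 = 481933.20, rounded up to 481934; 481,934 required, 481,934 in favor — approved.
B: 2/3 of 2206997 = 1471331.33, rounded up to 1471332; 1,471,332 required, 1,471,332 in favor — approved.
C: 4/5 of 7581942 = 6065553.60, rounded up to 6065554; 6,065,554 required, 6,065,554 in favor — approved.

Approved — every class gave the required vote.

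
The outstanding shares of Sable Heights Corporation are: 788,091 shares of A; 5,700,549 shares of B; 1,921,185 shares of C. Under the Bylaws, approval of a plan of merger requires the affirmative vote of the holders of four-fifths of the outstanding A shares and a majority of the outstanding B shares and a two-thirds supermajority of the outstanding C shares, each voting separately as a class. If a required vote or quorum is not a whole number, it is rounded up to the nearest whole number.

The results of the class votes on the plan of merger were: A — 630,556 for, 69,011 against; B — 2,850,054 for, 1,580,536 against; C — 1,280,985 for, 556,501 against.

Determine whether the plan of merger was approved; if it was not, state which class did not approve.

Not approved — the B shares did not give the required vote.

A: 4/5 of 788091 = 630472.80, rounded up to 630473; 630,473 required, 630,556 in favor — approved.
B: a majority of 5700549 is 2850275; 2,850,275 required, 2,850,054 in favor — not approved.
C: 2/3 of 1921185 = 1280790; 1,280,790 required, 1,280,985 in favor — approved.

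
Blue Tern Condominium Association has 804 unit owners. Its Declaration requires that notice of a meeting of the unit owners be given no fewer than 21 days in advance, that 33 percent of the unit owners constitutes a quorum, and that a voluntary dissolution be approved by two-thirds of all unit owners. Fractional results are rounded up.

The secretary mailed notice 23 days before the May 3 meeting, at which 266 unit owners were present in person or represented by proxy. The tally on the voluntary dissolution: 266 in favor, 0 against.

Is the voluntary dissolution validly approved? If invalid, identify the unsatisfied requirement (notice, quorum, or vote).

Notice: 23 days given; 21 required. Satisfied.
Quorum: 33% of 804 = 265.32, rounded up to 266; 266 present. Satisfied.
Vote: requires two-thirds of all unit owners (804); 2/3 of 804 = 536, so 536 needed; 266 in favor. Not satisfied.

Invalid — vote requirement not satisfied.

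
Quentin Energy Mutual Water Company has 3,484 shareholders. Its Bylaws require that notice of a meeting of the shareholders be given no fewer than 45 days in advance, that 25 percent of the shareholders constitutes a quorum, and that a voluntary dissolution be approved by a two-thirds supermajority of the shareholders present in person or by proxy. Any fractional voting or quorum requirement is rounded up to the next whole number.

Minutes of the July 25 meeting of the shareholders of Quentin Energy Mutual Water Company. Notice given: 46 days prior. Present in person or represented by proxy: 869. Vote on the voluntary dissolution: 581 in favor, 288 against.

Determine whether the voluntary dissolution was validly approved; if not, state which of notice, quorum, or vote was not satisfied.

Invalid — quorum requirement not satisfied.

Notice: 46 days given; 45 required. Satisfied.
Quorum: 25% of 3,484 = 871; 869 present. Not satisfied.
Vote: requires two-thirds of those present (869); 2/3 of 869 = 579.33, rounded up to 580, so 580 needed; 581 in favor. Satisfied.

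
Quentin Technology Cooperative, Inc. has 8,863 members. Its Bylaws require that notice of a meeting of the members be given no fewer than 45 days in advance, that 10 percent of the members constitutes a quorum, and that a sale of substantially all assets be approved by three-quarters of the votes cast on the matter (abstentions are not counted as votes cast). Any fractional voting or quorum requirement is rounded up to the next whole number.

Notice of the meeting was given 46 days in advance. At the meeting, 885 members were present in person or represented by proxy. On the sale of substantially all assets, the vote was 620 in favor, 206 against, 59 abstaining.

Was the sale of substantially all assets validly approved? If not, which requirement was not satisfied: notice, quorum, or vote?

Notice: 46 days given; 45 required. Satisfied.
Quorum: 10% of 8,863 = 886.30, rounded up to 887; 885 present. Not satisfied.
Vote: requires three-fourths of the votes cast (885 − 59 abstaining = 826); 3/4 of 826 = 619.50, rounded up to 620, so 620 needed; 620 in favor. Satisfied.

Invalid — quorum requirement not satisfied.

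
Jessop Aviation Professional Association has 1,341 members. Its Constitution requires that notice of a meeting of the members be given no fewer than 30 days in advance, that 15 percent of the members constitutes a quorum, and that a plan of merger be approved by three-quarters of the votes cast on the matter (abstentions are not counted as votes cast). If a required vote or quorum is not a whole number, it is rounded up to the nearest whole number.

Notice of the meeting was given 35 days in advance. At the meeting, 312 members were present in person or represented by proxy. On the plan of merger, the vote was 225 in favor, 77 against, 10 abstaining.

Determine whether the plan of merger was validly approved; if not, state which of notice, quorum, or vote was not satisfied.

Notice: 35 days given; 30 required. Satisfied.
Quorum: 15% of 1,341 = 201.15, rounded up to 202; 312 present. Satisfied.
Vote: requires three-fourths of the votes cast (312 − 10 abstaining = 302); 3/4 of 302 = 226.50, rounded up to 227, so 227 needed; 225 in favor. Not satisfied.

Invalid — vote requirement not satisfied.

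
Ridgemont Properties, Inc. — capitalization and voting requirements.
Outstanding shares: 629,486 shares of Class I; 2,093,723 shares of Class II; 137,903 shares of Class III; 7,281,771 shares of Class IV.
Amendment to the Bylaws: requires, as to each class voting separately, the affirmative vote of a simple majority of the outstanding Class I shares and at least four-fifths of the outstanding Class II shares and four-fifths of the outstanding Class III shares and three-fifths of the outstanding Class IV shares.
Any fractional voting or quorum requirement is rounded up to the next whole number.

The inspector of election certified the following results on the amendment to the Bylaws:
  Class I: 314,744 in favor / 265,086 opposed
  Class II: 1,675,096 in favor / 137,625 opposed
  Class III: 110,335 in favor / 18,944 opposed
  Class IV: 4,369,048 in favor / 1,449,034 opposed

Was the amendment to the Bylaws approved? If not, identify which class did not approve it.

Not approved — the Class IV shares did not give the required vote.

Class I: a majority of 629486 is 314744; 314,744 required, 314,744 in favor — approved.
Class II: 4/5 of 2093723 = 1674978.40, rounded up to 1674979; 1,674,979 required, 1,675,096 in favor — approved.
Class III: 4/5 of 137903 = 110322.40, rounded up to 110323; 110,323 required, 110,335 in favor — approved.
Class IV: 3/5 of 7281771 = 4369062.60, rounded up to 4369063; 4,369,063 required, 4,369,048 in favor — not approved.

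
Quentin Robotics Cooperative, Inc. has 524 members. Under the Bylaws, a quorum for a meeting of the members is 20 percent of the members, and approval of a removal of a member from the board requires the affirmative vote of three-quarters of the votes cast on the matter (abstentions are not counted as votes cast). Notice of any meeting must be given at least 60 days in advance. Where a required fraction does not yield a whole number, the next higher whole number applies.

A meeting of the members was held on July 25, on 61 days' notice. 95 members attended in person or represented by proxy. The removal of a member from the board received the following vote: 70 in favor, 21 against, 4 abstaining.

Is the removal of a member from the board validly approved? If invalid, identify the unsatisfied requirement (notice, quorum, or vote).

Invalid — quorum requirement not satisfied.

Notice: 61 days given; 60 required. Satisfied.
Quorum: 20% of 524 = 104.80, rounded up to 105; 95 present. Not satisfied.
Vote: requires three-fourths of the votes cast (95 − 4 abstaining = 91); 3/4 of 91 = 68.25, rounded up to 69, so 69 needed; 70 in favor. Satisfied.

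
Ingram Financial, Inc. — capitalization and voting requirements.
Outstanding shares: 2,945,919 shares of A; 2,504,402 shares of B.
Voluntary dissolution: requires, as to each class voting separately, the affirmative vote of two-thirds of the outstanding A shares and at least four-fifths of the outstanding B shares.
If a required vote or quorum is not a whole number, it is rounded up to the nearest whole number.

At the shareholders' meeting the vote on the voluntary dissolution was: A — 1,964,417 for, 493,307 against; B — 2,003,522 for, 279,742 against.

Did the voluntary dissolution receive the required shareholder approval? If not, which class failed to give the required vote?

A: 2/3 of 2945919 = 1963946; 1,963,946 required, 1,964,417 in favor — approved.
B: 4/5 of 2504402 = 2003521.60, rounded up to 2003522; 2,003,522 required, 2,003,522 in favor — approved.

Approved — every class gave the required vote.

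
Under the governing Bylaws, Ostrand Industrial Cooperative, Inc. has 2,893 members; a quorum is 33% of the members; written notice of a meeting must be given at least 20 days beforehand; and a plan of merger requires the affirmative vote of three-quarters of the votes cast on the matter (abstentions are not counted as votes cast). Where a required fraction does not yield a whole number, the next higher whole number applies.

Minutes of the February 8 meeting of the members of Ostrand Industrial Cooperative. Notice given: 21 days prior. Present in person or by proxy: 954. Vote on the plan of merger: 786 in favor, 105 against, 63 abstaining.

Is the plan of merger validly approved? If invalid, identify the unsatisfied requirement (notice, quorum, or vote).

Notice: 21 days given; 20 required. Satisfied.
Quorum: 33% of 2,893 = 954.69, rounded up to 955; 954 present. Not satisfied.
Vote: requires three-fourths of the votes cast (954 − 63 abstaining = 891); 3/4 of 891 = 668.25, rounded up to 669, so 669 needed; 786 in favor. Satisfied.

Invalid — quorum requirement not satisfied.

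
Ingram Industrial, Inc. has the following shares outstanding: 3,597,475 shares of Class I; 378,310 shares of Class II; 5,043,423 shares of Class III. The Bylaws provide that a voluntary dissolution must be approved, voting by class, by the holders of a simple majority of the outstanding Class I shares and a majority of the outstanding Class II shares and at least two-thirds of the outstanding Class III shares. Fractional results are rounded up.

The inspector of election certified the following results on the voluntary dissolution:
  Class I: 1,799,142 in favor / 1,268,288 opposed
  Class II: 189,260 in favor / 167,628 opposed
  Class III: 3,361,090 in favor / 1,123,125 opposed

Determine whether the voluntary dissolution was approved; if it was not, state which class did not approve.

Not approved — the Class III shares did not give the required vote.

Class I: a majority of 3597475 is 1798738; 1,798,738 required, 1,799,142 in favor — approved.
Class II: a majority of 378310 is 189156; 189,156 required, 189,260 in favor — approved.
Class III: 2/3 of 5043423 = 3362282; 3,362,282 required, 3,361,090 in favor — not approved.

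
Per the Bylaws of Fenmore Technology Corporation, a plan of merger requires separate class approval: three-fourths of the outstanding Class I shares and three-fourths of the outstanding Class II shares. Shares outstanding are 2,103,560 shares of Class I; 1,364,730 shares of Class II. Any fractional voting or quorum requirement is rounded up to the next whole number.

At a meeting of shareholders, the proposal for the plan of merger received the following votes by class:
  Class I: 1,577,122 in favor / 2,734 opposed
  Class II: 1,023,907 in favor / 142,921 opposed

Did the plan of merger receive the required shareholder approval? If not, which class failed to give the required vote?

Class I: 3/4 of 2103560 = 1577670; 1,577,670 required, 1,577,122 in favor — not approved.
Class II: 3/4 of 1364730 = 1023547.50, rounded up to 1023548; 1,023,548 required, 1,023,907 in favor — approved.

Not approved — the Class I shares did not give the required vote.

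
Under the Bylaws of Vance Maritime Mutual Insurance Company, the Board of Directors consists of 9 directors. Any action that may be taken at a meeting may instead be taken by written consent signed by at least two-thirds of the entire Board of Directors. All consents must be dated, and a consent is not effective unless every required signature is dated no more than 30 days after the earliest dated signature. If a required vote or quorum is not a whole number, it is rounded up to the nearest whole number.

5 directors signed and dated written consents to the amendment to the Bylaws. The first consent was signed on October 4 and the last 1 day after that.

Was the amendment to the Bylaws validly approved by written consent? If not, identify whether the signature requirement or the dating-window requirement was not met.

Signatures required: at least two-thirds of 9 — 2/3 of 9 = 6, so 6 needed; 5 signed. Insufficient.
Dating window: the latest signature is 1 day after the earliest; the limit is 30 days. Within the window.

Not effective — insufficient signatures.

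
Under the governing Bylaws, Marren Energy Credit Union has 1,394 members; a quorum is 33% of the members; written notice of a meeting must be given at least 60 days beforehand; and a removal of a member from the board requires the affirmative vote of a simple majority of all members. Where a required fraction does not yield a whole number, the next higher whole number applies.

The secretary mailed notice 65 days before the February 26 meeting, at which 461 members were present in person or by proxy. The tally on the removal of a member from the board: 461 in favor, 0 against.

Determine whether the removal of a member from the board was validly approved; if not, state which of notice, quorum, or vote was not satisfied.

Notice: 65 days given; 60 required. Satisfied.
Quorum: 33% of 1,394 = 460.02, rounded up to 461; 461 present. Satisfied.
Vote: requires a majority of all members (1,394); a majority of 1394 is 698, so 698 needed; 461 in favor. Not satisfied.

Invalid — vote requirement not satisfied.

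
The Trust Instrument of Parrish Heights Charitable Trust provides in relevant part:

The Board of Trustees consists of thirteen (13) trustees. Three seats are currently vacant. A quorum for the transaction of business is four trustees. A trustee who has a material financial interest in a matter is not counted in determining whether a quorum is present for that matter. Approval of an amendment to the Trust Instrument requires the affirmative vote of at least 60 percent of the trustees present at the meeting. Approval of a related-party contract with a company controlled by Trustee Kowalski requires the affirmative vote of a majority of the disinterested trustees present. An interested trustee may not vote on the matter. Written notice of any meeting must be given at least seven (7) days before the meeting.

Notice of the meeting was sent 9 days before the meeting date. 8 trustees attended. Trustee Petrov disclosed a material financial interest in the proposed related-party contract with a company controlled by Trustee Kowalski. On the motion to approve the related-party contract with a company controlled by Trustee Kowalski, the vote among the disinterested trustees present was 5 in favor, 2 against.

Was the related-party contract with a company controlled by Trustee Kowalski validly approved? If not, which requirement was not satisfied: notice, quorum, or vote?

Notice: 9 days given; 7 required (9 ≥ 7). Satisfied.
Quorum: 8 present, but the 1 interested trustee does not count, leaving 7. Quorum is 4. Satisfied.
Vote: the related-party contract with a company controlled by Trustee Kowalski requires a majority of the disinterested trustees present (8 − 1 = 7). A majority of 7 is 4, so 4 affirmative votes are needed; 5 voted in favor. Satisfied.

Valid — all requirements satisfied.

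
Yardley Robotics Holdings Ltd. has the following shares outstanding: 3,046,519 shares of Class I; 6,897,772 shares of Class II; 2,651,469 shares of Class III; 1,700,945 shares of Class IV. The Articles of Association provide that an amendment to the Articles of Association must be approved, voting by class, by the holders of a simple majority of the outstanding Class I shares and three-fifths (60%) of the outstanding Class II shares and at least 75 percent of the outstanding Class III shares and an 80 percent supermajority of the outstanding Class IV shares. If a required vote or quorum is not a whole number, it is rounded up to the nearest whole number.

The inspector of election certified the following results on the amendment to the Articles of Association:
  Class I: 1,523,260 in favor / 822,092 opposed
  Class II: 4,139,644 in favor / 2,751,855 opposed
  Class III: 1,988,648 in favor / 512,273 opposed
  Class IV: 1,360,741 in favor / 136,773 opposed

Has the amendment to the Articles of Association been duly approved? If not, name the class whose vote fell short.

Not approved — the Class IV shares did not give the required vote.

Class I: a majority of 3046519 is 1523260; 1,523,260 required, 1,523,260 in favor — approved.
Class II: 3/5 of 6897772 = 4138663.20, rounded up to 4138664; 4,138,664 required, 4,139,644 in favor — approved.
Class III: 3/4 of 2651469 = 1988601.75, rounded up to 1988602; 1,988,602 required, 1,988,648 in favor — approved.
Class IV: 4/5 of 1700945 = 1360756; 1,360,756 required, 1,360,741 in favor — not approved.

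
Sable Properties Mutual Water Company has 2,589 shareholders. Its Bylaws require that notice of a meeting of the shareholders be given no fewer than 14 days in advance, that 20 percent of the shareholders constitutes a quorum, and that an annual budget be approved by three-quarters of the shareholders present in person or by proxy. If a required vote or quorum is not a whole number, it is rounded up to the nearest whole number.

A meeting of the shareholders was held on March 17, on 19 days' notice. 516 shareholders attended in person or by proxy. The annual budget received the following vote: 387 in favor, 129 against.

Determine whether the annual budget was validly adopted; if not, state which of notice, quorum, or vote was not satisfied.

Notice: 19 days given; 14 required. Satisfied.
Quorum: 20% of 2,589 = 517.80, rounded up to 518; 516 present. Not satisfied.
Vote: requires three-fourths of those present (516); 3/4 of 516 = 387, so 387 needed; 387 in favor. Satisfied.

Invalid — quorum requirement not satisfied.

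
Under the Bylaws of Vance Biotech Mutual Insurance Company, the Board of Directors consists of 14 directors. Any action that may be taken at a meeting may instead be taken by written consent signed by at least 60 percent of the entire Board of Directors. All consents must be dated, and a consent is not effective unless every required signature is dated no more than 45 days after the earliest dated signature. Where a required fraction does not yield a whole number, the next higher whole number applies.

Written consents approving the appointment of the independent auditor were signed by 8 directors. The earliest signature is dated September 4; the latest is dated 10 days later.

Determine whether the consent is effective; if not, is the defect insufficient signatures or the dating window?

Signatures required: at least 60 percent of 14 — 3/5 of 14 = 8.40, rounded up to 9, so 9 needed; 8 signed. Insufficient.
Dating window: the latest signature is 10 days after the earliest; the limit is 45 days. Within the window.

Not effective — insufficient signatures.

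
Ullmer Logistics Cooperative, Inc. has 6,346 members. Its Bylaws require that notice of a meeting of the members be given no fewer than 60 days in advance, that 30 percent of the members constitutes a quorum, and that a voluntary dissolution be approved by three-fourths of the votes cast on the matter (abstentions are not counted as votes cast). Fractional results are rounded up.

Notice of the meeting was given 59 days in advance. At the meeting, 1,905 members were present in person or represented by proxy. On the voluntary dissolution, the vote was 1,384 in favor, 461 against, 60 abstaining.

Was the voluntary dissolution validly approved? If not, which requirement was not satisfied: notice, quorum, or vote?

Invalid — notice requirement not satisfied.

Notice: 59 days given; 60 required. Not satisfied.
Quorum: 30% of 6,346 = 1,903.80, rounded up to 1,904; 1,905 present. Satisfied.
Vote: requires three-fourths of the votes cast (1,905 − 60 abstaining = 1,845); 3/4 of 1845 = 1383.75, rounded up to 1384, so 1,384 needed; 1,384 in favor. Satisfied.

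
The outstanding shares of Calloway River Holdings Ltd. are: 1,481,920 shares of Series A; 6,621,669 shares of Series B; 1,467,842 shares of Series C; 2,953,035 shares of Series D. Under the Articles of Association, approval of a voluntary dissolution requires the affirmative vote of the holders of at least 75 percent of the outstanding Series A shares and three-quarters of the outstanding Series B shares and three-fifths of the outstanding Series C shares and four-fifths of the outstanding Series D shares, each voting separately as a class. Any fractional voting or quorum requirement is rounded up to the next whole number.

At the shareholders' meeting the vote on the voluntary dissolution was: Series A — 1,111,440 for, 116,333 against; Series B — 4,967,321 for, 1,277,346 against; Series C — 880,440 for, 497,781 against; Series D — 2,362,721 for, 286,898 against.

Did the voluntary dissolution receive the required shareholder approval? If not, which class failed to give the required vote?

Series A: 3/4 of 1481920 = 1111440; 1,111,440 required, 1,111,440 in favor — approved.
Series B: 3/4 of 6621669 = 4966251.75, rounded up to 4966252; 4,966,252 required, 4,967,321 in favor — approved.
Series C: 3/5 of 1467842 = 880705.20, rounded up to 880706; 880,706 required, 880,440 in favor — not approved.
Series D: 4/5 of 2953035 = 2362428; 2,362,428 required, 2,362,721 in favor — approved.

Not approved — the Series C shares did not give the required vote.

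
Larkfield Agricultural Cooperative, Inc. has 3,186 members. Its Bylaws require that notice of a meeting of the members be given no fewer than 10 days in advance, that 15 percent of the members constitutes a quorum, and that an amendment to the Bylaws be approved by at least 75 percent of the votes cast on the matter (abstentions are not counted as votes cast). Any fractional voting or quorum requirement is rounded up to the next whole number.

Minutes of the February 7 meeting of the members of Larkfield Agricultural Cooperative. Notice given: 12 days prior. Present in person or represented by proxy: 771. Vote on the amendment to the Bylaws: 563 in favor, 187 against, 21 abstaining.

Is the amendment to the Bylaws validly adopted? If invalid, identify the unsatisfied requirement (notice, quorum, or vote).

Notice: 12 days given; 10 required. Satisfied.
Quorum: 15% of 3,186 = 477.90, rounded up to 478; 771 present. Satisfied.
Vote: requires three-fourths of the votes cast (771 − 21 abstaining = 750); 3/4 of 750 = 562.50, rounded up to 563, so 563 needed; 563 in favor. Satisfied.

Valid — all requirements satisfied.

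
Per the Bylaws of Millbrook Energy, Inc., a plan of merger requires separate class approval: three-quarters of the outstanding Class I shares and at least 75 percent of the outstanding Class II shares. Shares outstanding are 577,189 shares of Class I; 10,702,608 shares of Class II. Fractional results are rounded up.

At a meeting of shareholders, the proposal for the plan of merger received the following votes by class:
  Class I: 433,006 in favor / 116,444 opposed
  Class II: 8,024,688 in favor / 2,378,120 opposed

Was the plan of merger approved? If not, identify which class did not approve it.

Not approved — the Class II shares did not give the required vote.

Class I: 3/4 of 577189 = 432891.75, rounded up to 432892; 432,892 required, 433,006 in favor — approved.
Class II: 3/4 of 10702608 = 8026956; 8,026,956 required, 8,024,688 in favor — not approved.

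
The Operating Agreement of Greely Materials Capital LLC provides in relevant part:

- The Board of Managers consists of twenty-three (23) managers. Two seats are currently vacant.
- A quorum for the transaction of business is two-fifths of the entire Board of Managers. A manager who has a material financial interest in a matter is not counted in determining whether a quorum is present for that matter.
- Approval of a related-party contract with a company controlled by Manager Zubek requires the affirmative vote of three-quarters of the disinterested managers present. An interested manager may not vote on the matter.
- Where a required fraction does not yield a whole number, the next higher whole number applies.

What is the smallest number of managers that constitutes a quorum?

10

2/5 of 23 = 9.20, rounded up to 10.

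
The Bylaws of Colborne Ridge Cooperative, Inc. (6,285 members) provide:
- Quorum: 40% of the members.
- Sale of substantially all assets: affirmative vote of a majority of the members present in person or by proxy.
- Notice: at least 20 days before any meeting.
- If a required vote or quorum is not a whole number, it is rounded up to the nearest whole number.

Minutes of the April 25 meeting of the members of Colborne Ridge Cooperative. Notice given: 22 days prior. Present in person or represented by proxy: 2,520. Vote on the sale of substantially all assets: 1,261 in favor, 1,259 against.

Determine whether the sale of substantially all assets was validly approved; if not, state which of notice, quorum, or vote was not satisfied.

Valid — all requirements satisfied.

Notice: 22 days given; 20 required. Satisfied.
Quorum: 40% of 6,285 = 2,514; 2,520 present. Satisfied.
Vote: requires a majority of those present (2,520); a majority of 2520 is 1261, so 1,261 needed; 1,261 in favor. Satisfied.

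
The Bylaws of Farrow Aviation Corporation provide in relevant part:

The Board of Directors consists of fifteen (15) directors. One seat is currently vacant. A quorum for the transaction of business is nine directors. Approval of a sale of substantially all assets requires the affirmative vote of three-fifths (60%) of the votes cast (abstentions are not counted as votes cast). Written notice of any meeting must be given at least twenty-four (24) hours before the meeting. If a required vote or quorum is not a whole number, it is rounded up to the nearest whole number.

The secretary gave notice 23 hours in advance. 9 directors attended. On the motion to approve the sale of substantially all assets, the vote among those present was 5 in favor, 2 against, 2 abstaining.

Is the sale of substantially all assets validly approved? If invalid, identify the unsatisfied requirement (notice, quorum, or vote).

Notice: 23 hours given; 24 required (23 < 24). Not satisfied.
Quorum: 9 present; quorum is 9. Satisfied.
Vote: the sale of substantially all assets requires three-fifths of the votes cast (9 present − 2 abstaining = 7). 3/5 of 7 = 4.20, rounded up to 5, so 5 affirmative votes are needed; 5 voted in favor. Satisfied.

Invalid — notice requirement not satisfied.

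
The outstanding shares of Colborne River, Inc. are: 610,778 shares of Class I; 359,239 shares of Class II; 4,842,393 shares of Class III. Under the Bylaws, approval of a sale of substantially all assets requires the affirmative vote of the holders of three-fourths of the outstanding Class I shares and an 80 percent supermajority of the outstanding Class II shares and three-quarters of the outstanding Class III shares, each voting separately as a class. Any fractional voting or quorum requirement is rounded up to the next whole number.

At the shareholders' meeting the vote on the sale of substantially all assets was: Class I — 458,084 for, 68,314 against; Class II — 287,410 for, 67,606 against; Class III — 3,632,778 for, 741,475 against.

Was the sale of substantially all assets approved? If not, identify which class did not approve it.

Class I: 3/4 of 610778 = 458083.50, rounded up to 458084; 458,084 required, 458,084 in favor — approved.
Class II: 4/5 of 359239 = 287391.20, rounded up to 287392; 287,392 required, 287,410 in favor — approved.
Class III: 3/4 of 4842393 = 3631794.75, rounded up to 3631795; 3,631,795 required, 3,632,778 in favor — approved.

Approved — every class gave the required vote.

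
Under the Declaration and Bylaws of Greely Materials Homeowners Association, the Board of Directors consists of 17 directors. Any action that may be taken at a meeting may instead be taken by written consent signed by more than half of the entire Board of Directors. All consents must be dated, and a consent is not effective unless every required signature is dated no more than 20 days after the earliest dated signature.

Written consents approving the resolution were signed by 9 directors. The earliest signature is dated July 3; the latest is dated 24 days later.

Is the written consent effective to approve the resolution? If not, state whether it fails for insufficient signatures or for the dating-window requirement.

Not effective — dating-window requirement not satisfied.

Signatures required: more than half of 17 — a majority of 17 is 9, so 9 needed; 9 signed. Sufficient.
Dating window: the latest signature is 24 days after the earliest; the limit is 20 days. Outside the window.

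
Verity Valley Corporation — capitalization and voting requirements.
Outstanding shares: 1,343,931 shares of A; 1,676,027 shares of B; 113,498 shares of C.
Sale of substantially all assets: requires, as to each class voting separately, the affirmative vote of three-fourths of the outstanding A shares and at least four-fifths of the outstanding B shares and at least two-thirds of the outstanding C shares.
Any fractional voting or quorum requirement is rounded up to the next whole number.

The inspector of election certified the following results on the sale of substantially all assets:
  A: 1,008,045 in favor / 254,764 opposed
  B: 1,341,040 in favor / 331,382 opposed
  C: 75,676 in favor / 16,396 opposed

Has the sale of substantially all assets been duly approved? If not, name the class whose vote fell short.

A: 3/4 of 1343931 = 1007948.25, rounded up to 1007949; 1,007,949 required, 1,008,045 in favor — approved.
B: 4/5 of 1676027 = 1340821.60, rounded up to 1340822; 1,340,822 required, 1,341,040 in favor — approved.
C: 2/3 of 113498 = 75665.33, rounded up to 75666; 75,666 required, 75,676 in favor — approved.

Approved — every class gave the required vote.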